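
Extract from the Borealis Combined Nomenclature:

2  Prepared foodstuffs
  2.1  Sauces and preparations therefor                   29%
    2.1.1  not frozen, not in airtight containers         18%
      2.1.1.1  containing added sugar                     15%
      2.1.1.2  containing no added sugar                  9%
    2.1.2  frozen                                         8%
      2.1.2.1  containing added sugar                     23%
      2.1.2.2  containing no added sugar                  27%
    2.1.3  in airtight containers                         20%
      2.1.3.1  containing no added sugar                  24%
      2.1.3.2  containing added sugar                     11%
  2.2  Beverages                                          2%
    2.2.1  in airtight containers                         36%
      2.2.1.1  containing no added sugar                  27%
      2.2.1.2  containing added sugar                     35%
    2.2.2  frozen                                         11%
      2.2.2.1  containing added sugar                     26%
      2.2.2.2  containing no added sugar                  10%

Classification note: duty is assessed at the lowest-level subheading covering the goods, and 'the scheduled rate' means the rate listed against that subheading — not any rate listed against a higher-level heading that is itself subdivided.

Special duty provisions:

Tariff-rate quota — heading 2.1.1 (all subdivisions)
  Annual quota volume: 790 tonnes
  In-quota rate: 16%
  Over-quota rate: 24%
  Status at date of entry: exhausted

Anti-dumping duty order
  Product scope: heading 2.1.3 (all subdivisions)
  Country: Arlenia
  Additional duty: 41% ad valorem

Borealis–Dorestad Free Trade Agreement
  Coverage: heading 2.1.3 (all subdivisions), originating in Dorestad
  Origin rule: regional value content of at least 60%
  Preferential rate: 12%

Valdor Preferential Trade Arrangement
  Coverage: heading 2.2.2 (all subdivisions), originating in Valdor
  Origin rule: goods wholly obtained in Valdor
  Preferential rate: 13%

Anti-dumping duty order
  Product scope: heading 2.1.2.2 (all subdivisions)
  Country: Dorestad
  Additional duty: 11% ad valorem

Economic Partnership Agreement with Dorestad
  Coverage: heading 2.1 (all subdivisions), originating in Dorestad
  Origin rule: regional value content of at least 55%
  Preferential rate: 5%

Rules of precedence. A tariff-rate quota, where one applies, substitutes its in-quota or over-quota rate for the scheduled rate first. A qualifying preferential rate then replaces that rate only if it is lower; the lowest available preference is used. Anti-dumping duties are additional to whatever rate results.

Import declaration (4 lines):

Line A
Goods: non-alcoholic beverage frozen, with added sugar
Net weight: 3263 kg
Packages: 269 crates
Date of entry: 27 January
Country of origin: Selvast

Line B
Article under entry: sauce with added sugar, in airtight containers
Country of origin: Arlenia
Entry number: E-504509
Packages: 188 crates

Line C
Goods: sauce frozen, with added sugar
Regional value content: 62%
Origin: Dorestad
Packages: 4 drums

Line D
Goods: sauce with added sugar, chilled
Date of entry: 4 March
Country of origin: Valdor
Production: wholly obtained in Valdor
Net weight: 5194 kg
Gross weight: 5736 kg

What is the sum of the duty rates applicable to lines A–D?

107%

Line A: non-alcoholic beverage → 2.2; frozen → 2.2.2; with added sugar → 2.2.2.1. Scheduled 26%. No special measure applies. → 26%.
Line B: sauce → 2.1; in airtight containers → 2.1.3; with added sugar → 2.1.3.2. Scheduled 11%. anti-dumping (Arlenia, 2.1.3): +41%; total 11% + 41% = 52%. → 52%.
Line C: sauce → 2.1; frozen → 2.1.2; with added sugar → 2.1.2.1. Scheduled 23%. Dorestad agreement on 2.1.3: 2.1.2.1 not covered; Dorestad agreement on 2.1: RVC ≥ 55% → 5% available; preferential 5%. → 5%.
Line D: sauce → 2.1; chilled → 2.1.1; with added sugar → 2.1.1.1. Scheduled 15%. quota on 2.1.1 exhausted → over-quota 24%; Valdor agreement on 2.2.2: 2.1.1.1 not covered. → 24%.
Sum: 26% + 52% + 5% + 24% = 107%.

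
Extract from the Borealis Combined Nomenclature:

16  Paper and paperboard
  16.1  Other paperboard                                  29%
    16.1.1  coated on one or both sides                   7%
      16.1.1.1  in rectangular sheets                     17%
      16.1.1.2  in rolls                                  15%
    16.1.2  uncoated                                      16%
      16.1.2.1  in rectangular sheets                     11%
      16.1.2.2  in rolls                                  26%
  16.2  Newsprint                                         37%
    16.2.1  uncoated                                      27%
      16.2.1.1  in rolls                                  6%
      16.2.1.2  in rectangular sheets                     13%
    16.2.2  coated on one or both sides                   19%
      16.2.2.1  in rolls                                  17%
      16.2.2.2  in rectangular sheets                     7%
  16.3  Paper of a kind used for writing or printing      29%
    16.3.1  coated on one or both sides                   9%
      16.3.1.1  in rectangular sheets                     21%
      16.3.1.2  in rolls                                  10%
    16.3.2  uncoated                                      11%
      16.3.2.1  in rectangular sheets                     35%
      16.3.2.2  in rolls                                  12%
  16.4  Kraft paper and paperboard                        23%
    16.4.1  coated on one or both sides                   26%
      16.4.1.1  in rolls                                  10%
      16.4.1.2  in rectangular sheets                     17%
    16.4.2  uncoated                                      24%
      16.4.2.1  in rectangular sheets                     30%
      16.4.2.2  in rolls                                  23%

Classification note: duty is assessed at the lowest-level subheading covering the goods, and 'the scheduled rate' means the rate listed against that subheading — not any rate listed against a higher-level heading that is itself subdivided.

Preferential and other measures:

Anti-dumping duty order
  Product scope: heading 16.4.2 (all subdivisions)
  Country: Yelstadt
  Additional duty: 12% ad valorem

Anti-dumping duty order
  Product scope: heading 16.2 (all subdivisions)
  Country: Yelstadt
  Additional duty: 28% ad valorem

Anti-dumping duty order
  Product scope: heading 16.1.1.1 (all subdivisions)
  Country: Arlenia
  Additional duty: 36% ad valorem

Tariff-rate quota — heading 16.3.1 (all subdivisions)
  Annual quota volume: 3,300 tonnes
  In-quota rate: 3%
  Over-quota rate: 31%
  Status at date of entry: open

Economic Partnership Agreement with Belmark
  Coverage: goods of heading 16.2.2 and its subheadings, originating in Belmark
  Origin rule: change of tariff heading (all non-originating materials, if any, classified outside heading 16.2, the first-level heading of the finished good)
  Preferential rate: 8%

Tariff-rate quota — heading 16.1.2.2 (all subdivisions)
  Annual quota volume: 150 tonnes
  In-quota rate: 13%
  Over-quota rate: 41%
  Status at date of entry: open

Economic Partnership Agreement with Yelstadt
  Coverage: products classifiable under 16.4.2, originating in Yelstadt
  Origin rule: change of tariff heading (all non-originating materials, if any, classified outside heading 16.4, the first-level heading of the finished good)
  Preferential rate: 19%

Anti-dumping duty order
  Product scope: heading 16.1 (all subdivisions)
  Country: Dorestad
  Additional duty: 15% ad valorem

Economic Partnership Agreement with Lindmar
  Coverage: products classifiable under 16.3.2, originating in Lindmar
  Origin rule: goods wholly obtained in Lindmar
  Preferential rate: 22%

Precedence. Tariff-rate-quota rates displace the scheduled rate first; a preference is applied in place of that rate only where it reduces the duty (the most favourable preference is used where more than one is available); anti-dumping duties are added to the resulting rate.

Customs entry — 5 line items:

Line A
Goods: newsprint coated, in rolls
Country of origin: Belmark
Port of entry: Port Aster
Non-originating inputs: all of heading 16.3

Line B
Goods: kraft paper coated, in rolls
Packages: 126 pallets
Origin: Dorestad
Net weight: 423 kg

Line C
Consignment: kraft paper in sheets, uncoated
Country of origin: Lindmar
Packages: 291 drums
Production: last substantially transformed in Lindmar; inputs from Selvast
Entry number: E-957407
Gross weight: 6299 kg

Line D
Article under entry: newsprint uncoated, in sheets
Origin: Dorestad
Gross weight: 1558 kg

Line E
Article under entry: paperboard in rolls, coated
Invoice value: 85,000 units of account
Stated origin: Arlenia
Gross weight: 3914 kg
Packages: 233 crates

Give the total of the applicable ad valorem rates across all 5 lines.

Line A: newsprint → 16.2; coated → 16.2.2; in rolls → 16.2.2.1. Scheduled 17%. Belmark agreement on 16.2.2: CTH met → 8% available; preferential 8%. → 8%.
Line B: kraft paper → 16.4; coated → 16.4.1; in rolls → 16.4.1.1. Scheduled 10%. No special measure applies. → 10%.
Line C: kraft paper → 16.4; uncoated → 16.4.2; in sheets → 16.4.2.1. Scheduled 30%. Lindmar agreement on 16.3.2: 16.4.2.1 not covered. → 30%.
Line D: newsprint → 16.2; uncoated → 16.2.1; in sheets → 16.2.1.2. Scheduled 13%. No special measure applies. → 13%.
Line E: paperboard → 16.1; coated → 16.1.1; in rolls → 16.1.1.2. Scheduled 15%. No special measure applies. → 15%.
Sum: 8% + 10% + 30% + 13% + 15% = 76%.

76%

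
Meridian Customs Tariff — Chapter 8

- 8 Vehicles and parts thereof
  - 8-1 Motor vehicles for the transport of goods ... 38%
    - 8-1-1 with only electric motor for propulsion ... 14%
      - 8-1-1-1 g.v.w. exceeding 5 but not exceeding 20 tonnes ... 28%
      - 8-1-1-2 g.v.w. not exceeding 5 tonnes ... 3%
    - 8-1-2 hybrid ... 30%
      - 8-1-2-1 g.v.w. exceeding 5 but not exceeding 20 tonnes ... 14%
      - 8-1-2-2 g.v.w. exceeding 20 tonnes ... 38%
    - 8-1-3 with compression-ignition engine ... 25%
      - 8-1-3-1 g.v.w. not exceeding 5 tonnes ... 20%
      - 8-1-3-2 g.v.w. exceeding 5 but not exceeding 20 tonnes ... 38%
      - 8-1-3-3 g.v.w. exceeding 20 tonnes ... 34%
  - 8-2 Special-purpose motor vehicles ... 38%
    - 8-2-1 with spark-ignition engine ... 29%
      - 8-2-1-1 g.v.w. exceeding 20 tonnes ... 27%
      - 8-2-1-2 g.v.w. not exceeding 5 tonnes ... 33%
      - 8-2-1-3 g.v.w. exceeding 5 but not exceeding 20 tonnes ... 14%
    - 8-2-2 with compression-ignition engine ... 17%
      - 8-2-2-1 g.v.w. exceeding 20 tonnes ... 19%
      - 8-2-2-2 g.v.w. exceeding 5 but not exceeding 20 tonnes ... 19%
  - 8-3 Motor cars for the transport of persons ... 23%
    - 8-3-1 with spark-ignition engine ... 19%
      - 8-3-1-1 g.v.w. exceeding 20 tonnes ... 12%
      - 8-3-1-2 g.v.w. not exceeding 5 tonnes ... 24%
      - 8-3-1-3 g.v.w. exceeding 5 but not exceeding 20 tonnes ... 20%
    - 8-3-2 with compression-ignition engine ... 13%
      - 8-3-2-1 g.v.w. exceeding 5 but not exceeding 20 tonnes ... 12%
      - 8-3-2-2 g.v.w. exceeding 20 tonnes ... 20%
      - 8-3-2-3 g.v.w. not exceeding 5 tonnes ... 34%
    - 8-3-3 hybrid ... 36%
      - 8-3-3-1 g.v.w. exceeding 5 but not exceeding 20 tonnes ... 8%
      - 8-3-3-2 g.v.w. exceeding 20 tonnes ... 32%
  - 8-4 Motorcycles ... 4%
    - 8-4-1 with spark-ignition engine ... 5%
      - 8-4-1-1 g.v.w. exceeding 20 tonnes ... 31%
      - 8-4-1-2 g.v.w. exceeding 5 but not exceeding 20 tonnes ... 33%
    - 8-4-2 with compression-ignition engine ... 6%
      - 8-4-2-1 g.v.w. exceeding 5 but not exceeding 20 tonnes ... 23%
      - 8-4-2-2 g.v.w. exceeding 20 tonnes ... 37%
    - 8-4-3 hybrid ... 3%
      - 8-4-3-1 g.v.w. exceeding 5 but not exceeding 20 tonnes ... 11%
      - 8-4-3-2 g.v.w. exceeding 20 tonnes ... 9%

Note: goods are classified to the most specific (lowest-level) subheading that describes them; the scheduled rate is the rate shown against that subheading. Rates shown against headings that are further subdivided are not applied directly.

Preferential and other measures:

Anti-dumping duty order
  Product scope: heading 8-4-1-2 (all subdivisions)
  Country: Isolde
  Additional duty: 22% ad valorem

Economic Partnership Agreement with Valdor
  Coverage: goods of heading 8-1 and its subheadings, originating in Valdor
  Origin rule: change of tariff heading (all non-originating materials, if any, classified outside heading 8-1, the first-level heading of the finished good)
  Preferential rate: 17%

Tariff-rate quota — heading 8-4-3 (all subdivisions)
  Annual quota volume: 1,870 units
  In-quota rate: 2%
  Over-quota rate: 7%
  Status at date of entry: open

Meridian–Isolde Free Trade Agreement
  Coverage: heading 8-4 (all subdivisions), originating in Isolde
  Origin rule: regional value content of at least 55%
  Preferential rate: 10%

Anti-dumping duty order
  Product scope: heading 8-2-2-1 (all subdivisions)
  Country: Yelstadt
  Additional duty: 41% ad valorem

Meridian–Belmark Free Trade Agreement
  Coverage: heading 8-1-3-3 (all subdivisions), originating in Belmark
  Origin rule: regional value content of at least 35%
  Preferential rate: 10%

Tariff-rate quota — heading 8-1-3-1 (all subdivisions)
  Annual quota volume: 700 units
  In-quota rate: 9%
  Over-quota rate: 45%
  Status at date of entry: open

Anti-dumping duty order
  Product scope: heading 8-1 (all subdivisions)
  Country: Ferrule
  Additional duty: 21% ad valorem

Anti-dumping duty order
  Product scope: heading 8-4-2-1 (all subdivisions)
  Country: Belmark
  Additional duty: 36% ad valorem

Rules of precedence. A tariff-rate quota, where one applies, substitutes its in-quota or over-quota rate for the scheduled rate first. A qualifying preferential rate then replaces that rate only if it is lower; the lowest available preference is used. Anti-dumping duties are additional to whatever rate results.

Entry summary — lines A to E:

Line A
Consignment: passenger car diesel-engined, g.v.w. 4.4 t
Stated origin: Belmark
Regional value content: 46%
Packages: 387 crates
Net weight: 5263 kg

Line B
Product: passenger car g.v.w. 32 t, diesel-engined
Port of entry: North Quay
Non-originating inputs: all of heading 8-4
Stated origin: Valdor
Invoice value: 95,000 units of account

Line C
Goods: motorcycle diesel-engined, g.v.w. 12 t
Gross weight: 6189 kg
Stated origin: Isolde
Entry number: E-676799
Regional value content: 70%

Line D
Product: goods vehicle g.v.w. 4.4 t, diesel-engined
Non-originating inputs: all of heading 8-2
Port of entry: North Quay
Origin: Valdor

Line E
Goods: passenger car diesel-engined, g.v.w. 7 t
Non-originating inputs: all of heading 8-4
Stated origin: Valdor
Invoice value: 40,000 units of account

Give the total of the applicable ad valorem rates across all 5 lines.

85%

Line A: passenger car → 8-3; diesel-engined → 8-3-2; g.v.w. 4.4 t → 8-3-2-3. Scheduled 34%. Belmark agreement on 8-1-3-3: 8-3-2-3 not covered. → 34%.
Line B: passenger car → 8-3; diesel-engined → 8-3-2; g.v.w. 32 t → 8-3-2-2. Scheduled 20%. Valdor agreement on 8-1: 8-3-2-2 not covered. → 20%.
Line C: motorcycle → 8-4; diesel-engined → 8-4-2; g.v.w. 12 t → 8-4-2-1. Scheduled 23%. Isolde agreement on 8-4: RVC ≥ 55% → 10% available; preferential 10%. → 10%.
Line D: goods vehicle → 8-1; diesel-engined → 8-1-3; g.v.w. 4.4 t → 8-1-3-1. Scheduled 20%. quota on 8-1-3-1 open → in-quota 9%; Valdor agreement on 8-1: CTH met → 17% available; preference 17% not lower than 9% → no reduction. → 9%.
Line E: passenger car → 8-3; diesel-engined → 8-3-2; g.v.w. 7 t → 8-3-2-1. Scheduled 12%. Valdor agreement on 8-1: 8-3-2-1 not covered. → 12%.
Sum: 34% + 20% + 10% + 9% + 12% = 85%.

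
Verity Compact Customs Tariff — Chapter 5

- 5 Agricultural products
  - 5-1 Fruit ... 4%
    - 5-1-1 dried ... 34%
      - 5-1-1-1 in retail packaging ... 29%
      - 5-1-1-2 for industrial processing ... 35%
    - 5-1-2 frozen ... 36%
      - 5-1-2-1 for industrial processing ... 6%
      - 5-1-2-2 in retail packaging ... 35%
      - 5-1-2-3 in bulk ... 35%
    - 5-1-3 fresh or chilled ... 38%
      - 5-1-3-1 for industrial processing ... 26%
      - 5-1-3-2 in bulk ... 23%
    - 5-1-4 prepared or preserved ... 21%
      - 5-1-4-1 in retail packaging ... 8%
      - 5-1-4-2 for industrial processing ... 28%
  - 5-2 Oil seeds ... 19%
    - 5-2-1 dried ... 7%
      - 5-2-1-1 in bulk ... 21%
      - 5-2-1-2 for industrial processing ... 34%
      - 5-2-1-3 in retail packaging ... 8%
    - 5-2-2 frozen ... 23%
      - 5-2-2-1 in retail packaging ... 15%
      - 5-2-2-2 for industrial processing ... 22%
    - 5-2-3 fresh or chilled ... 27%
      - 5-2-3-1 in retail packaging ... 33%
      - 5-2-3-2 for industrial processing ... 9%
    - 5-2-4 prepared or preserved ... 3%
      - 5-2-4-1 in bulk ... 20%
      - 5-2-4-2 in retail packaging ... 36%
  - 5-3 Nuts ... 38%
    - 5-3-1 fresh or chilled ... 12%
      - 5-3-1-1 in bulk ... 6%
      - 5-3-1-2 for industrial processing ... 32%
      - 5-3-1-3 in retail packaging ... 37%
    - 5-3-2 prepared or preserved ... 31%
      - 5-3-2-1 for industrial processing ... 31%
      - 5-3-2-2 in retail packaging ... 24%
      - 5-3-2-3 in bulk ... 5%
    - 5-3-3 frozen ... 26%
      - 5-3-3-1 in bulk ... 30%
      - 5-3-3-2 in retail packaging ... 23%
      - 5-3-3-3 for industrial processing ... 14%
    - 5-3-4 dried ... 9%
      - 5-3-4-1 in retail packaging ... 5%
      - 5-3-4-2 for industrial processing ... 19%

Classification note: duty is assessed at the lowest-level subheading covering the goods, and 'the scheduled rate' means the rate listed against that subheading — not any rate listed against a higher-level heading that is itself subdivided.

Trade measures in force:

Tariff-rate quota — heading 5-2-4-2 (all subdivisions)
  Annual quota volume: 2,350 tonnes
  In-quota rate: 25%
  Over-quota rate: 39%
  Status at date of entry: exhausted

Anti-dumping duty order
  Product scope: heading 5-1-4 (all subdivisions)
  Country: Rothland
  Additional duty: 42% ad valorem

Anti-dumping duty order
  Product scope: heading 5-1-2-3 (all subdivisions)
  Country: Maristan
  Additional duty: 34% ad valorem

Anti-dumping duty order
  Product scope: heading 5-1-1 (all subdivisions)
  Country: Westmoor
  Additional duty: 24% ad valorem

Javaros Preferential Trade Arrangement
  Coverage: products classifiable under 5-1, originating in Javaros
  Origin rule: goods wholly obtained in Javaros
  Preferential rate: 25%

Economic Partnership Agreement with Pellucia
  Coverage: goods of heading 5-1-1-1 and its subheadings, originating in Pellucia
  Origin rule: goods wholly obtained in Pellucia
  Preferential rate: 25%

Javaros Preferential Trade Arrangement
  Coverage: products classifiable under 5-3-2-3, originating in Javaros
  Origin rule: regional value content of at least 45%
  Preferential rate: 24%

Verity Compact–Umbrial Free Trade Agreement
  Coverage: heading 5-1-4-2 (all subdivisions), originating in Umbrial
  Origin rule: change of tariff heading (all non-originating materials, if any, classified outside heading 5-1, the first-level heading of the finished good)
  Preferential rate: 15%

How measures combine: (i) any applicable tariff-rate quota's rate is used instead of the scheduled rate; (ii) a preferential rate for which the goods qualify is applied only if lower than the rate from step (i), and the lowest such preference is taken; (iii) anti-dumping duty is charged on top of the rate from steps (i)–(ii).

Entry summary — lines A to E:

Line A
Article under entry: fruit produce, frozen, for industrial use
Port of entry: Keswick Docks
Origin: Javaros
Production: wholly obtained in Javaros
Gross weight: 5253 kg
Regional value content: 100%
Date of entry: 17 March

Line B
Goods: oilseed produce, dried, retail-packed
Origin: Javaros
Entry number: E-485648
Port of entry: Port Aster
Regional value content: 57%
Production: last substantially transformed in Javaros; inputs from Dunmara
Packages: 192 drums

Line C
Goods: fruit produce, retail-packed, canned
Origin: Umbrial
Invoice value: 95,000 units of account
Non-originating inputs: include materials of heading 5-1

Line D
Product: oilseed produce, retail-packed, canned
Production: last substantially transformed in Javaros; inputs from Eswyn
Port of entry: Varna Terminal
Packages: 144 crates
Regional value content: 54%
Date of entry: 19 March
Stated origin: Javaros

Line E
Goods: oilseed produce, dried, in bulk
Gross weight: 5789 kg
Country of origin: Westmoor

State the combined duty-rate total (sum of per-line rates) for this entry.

82%

Line A: fruit → 5-1; frozen → 5-1-2; for industrial use → 5-1-2-1. Scheduled 6%. Javaros agreement on 5-1: wholly obtained → 25% available; Javaros agreement on 5-3-2-3: 5-1-2-1 not covered; preference 25% not lower than 6% → no reduction. → 6%.
Line B: oilseed → 5-2; dried → 5-2-1; retail-packed → 5-2-1-3. Scheduled 8%. Javaros agreement on 5-1: 5-2-1-3 not covered; Javaros agreement on 5-3-2-3: 5-2-1-3 not covered. → 8%.
Line C: fruit → 5-1; canned → 5-1-4; retail-packed → 5-1-4-1. Scheduled 8%. Umbrial agreement on 5-1-4-2: 5-1-4-1 not covered. → 8%.
Line D: oilseed → 5-2; canned → 5-2-4; retail-packed → 5-2-4-2. Scheduled 36%. quota on 5-2-4-2 exhausted → over-quota 39%; Javaros agreement on 5-1: 5-2-4-2 not covered; Javaros agreement on 5-3-2-3: 5-2-4-2 not covered. → 39%.
Line E: oilseed → 5-2; dried → 5-2-1; in bulk → 5-2-1-1. Scheduled 21%. No special measure applies. → 21%.
Sum: 6% + 8% + 8% + 39% + 21% = 82%.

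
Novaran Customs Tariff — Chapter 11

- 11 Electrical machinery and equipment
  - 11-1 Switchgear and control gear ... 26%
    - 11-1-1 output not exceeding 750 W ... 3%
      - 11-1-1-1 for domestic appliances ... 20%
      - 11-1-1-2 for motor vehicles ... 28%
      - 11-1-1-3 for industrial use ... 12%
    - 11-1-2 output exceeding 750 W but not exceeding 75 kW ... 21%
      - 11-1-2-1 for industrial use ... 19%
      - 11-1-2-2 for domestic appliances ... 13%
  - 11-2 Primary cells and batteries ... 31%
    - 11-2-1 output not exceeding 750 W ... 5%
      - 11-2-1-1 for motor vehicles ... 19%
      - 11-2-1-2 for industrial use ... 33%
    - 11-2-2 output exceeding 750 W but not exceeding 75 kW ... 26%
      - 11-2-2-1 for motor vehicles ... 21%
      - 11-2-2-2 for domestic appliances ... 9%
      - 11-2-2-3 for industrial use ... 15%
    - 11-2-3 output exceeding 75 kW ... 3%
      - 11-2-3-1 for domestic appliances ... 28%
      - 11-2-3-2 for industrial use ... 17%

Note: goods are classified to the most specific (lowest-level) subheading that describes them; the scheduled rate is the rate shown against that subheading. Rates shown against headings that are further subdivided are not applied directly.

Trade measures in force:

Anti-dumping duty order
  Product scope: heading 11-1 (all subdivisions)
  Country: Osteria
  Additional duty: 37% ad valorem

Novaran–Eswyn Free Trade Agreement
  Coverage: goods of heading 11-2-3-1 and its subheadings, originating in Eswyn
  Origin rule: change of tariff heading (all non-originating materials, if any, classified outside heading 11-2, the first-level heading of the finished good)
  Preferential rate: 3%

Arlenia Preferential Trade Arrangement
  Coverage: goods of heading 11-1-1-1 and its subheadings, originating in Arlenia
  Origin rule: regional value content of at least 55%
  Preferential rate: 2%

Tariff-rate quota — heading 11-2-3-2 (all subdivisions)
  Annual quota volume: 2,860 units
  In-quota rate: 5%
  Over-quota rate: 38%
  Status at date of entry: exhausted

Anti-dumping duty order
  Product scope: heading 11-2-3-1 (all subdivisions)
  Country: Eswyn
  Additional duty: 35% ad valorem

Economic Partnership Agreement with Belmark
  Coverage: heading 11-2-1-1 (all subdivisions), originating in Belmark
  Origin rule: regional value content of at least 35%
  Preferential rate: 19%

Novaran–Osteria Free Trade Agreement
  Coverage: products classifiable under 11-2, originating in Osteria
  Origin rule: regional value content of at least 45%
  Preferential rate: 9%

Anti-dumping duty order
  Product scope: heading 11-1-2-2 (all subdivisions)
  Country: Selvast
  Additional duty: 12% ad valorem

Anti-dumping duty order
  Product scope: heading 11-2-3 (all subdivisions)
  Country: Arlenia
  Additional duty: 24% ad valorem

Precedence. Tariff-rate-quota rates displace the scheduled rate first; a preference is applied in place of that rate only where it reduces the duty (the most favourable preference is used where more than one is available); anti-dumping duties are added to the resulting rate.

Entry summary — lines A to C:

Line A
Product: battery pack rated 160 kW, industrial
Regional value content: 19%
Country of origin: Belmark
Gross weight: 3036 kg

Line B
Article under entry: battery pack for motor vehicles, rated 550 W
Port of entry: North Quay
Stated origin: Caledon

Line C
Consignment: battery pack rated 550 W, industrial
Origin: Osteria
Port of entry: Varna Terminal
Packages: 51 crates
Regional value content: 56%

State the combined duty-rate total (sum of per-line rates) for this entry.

Line A: battery pack → 11-2; rated 160 kW → 11-2-3; industrial → 11-2-3-2. Scheduled 17%. quota on 11-2-3-2 exhausted → over-quota 38%; Belmark agreement on 11-2-1-1: 11-2-3-2 not covered. → 38%.
Line B: battery pack → 11-2; rated 550 W → 11-2-1; for motor vehicles → 11-2-1-1. Scheduled 19%. No special measure applies. → 19%.
Line C: battery pack → 11-2; rated 550 W → 11-2-1; industrial → 11-2-1-2. Scheduled 33%. Osteria agreement on 11-2: RVC ≥ 45% → 9% available; preferential 9%. → 9%.
Sum: 38% + 19% + 9% = 66%.

66%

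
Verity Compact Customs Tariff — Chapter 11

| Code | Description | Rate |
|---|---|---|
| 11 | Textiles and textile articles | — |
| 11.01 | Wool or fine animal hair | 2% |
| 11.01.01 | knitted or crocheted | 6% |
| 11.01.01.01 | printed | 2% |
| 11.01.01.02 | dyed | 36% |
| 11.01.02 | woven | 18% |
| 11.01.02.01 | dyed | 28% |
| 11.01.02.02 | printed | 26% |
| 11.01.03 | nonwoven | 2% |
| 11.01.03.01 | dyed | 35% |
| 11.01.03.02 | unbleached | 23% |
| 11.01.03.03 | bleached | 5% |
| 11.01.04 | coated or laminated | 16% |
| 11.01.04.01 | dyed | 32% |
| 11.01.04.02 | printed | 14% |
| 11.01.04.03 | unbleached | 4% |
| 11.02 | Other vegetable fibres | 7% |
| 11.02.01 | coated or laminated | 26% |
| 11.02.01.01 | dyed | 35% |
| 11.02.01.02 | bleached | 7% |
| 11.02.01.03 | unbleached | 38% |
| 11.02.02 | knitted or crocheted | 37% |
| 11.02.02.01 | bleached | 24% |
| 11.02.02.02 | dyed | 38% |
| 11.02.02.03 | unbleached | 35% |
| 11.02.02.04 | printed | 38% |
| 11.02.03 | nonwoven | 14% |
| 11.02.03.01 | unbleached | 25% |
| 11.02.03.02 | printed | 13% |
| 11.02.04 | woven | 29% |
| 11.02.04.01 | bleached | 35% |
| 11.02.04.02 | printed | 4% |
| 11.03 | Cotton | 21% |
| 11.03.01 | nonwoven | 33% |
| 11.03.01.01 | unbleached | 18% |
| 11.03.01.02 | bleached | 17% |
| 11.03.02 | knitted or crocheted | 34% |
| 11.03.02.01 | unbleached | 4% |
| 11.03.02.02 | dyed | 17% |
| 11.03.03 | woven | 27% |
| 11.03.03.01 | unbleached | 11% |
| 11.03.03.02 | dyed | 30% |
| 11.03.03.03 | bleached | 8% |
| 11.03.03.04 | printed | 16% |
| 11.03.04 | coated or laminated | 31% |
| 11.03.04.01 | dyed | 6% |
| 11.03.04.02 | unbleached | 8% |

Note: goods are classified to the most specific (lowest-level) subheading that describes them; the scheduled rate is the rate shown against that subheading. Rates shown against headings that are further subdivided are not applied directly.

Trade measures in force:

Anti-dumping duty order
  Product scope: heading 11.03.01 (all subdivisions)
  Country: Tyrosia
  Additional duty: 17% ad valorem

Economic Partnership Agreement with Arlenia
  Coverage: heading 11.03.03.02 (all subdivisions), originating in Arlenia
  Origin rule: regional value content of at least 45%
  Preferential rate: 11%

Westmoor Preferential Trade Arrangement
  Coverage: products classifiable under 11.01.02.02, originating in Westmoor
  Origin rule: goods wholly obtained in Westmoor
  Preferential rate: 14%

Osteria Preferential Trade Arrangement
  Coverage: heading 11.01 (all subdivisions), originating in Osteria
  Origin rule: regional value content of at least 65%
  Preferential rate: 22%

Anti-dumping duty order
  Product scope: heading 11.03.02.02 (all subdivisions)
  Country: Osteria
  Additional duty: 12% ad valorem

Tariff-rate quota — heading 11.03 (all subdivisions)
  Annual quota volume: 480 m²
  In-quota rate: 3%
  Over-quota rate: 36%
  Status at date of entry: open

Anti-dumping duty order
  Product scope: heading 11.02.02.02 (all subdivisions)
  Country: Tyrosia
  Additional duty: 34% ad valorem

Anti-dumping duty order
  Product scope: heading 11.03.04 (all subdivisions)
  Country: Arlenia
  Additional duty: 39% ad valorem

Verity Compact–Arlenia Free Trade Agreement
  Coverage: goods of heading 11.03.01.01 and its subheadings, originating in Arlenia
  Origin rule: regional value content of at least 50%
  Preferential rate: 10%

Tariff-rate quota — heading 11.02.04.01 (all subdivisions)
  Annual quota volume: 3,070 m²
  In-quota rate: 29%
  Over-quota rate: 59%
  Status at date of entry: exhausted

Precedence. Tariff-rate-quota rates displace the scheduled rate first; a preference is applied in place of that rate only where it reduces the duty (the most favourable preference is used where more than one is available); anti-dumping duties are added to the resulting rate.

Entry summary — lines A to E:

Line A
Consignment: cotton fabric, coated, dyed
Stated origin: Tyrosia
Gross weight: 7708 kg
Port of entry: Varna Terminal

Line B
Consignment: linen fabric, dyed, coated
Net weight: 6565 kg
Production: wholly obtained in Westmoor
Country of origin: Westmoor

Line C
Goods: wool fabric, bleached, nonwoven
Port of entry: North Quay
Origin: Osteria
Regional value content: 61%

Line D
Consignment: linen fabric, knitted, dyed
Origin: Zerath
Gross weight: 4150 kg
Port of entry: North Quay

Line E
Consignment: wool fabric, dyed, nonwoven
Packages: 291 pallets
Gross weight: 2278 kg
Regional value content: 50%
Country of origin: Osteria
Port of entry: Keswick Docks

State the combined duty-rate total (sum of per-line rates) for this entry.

116%

Line A: cotton → 11.03; coated → 11.03.04; dyed → 11.03.04.01. Scheduled 6%. quota on 11.03 open → in-quota 3%. → 3%.
Line B: linen → 11.02; coated → 11.02.01; dyed → 11.02.01.01. Scheduled 35%. Westmoor agreement on 11.01.02.02: 11.02.01.01 not covered. → 35%.
Line C: wool → 11.01; nonwoven → 11.01.03; bleached → 11.01.03.03. Scheduled 5%. Osteria agreement on 11.01: RVC < 65%. → 5%.
Line D: linen → 11.02; knitted → 11.02.02; dyed → 11.02.02.02. Scheduled 38%. No special measure applies. → 38%.
Line E: wool → 11.01; nonwoven → 11.01.03; dyed → 11.01.03.01. Scheduled 35%. Osteria agreement on 11.01: RVC < 65%. → 35%.
Sum: 3% + 35% + 5% + 38% + 35% = 116%.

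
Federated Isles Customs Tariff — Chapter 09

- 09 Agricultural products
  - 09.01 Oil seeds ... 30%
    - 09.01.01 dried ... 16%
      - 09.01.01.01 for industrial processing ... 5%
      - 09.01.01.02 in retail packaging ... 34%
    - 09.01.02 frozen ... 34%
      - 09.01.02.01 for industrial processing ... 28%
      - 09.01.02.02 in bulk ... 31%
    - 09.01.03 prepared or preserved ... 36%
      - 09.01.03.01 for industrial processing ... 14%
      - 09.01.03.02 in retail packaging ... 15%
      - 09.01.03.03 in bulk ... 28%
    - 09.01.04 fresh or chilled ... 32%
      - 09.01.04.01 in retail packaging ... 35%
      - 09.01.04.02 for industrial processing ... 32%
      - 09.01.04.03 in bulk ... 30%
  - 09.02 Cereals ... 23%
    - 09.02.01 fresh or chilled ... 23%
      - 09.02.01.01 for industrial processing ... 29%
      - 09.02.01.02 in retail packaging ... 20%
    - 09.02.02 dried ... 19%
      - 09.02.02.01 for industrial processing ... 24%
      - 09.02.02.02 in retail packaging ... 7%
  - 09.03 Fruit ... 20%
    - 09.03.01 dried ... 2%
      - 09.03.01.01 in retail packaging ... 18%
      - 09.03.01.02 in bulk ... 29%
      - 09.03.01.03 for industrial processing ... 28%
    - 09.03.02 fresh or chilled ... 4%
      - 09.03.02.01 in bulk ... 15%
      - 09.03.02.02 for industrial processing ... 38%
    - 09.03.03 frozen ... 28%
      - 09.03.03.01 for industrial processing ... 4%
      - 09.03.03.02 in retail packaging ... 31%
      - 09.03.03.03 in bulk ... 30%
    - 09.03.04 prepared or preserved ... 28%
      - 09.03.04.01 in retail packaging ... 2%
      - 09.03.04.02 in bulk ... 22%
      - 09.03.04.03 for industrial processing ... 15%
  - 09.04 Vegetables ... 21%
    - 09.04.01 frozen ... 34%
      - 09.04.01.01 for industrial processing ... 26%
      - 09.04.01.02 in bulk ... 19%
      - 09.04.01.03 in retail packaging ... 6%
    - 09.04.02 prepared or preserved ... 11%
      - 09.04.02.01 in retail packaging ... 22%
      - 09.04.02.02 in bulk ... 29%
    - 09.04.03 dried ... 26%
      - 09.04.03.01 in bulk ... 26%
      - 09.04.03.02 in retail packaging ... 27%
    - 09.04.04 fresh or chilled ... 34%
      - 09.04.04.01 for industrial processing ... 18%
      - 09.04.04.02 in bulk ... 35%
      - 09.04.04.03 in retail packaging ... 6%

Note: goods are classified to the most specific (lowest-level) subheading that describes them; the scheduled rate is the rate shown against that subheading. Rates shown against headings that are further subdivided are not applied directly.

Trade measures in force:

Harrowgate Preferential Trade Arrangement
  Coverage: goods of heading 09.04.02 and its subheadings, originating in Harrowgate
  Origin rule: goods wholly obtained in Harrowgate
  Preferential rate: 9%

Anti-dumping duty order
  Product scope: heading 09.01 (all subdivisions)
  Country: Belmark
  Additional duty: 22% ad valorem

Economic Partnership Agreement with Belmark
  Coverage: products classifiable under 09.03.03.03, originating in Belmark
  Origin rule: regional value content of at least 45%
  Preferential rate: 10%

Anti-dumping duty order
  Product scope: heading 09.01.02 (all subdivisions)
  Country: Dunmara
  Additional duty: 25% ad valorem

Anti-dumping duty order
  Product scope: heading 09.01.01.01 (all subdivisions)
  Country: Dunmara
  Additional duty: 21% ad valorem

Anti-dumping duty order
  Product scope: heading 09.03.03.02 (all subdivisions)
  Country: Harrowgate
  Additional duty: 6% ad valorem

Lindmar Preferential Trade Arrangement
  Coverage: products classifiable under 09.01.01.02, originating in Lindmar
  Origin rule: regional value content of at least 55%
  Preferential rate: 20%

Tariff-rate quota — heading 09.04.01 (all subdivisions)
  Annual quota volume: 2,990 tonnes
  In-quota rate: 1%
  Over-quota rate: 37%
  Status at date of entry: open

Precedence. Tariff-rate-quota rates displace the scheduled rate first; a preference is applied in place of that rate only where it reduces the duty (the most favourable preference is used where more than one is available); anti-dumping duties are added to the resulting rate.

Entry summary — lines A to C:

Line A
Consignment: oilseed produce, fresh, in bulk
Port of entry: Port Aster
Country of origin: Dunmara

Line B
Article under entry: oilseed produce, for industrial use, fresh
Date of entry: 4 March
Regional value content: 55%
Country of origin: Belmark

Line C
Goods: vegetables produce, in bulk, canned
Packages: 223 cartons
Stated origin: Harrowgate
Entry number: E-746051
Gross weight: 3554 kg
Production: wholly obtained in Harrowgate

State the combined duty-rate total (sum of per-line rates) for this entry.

93%

Line A: oilseed → 09.01; fresh → 09.01.04; in bulk → 09.01.04.03. Scheduled 30%. No special measure applies. → 30%.
Line B: oilseed → 09.01; fresh → 09.01.04; for industrial use → 09.01.04.02. Scheduled 32%. Belmark agreement on 09.03.03.03: 09.01.04.02 not covered; anti-dumping (Belmark, 09.01): +22%; total 32% + 22% = 54%. → 54%.
Line C: vegetables → 09.04; canned → 09.04.02; in bulk → 09.04.02.02. Scheduled 29%. Harrowgate agreement on 09.04.02: wholly obtained → 9% available; preferential 9%. → 9%.
Sum: 30% + 54% + 9% = 93%.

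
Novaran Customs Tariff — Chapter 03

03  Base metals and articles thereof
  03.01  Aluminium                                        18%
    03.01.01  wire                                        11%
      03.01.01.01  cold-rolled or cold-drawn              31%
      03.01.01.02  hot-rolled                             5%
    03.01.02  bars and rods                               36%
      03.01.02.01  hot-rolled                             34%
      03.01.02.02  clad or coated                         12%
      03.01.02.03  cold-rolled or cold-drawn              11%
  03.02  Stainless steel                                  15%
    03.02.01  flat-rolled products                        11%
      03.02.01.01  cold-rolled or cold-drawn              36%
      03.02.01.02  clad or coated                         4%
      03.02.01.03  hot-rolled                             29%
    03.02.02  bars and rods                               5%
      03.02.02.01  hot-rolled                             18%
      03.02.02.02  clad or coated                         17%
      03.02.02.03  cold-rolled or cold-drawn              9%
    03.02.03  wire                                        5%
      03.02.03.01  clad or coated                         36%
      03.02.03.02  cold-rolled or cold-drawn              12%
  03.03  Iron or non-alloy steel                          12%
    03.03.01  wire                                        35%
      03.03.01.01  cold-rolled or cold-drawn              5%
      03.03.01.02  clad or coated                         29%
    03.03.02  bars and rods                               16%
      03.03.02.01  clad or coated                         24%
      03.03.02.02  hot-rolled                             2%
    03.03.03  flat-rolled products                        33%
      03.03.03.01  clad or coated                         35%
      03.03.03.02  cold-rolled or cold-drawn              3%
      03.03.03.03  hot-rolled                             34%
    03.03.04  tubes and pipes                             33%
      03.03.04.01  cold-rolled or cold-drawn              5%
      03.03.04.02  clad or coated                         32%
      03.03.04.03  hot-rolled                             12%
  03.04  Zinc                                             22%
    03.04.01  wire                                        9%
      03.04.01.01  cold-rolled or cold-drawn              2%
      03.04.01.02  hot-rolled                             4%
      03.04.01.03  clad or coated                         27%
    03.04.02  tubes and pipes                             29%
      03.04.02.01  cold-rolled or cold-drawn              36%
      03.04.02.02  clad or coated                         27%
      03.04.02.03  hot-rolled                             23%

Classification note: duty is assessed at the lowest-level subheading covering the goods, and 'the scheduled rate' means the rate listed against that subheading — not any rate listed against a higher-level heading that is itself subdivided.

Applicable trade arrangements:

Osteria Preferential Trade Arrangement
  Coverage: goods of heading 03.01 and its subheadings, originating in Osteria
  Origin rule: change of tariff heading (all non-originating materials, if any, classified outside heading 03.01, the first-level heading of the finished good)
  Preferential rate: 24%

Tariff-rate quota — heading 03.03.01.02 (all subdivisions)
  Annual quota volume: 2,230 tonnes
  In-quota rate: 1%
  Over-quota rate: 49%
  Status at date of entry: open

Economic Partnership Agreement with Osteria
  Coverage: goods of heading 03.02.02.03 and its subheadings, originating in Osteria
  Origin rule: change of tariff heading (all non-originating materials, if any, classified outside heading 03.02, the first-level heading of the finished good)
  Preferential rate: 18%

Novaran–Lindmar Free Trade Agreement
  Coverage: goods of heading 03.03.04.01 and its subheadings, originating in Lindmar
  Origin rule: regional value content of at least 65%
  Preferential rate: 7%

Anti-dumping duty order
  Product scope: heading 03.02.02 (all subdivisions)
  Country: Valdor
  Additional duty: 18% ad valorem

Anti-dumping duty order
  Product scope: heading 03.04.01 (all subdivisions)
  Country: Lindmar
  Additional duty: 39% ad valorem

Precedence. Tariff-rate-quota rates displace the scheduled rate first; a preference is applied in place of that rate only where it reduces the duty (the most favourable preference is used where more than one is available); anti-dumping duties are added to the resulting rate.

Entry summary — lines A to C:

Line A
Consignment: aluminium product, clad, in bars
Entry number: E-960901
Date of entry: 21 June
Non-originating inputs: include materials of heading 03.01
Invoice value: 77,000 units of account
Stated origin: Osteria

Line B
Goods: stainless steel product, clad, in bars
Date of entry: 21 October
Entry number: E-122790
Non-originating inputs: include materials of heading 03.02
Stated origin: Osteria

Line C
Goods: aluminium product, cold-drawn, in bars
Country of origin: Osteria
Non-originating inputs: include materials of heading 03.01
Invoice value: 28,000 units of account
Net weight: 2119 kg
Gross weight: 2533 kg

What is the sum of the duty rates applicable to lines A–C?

40%

Line A: aluminium → 03.01; in bars → 03.01.02; clad → 03.01.02.02. Scheduled 12%. Osteria agreement on 03.01: CTH not met; Osteria agreement on 03.02.02.03: 03.01.02.02 not covered. → 12%.
Line B: stainless steel → 03.02; in bars → 03.02.02; clad → 03.02.02.02. Scheduled 17%. Osteria agreement on 03.01: 03.02.02.02 not covered; Osteria agreement on 03.02.02.03: 03.02.02.02 not covered. → 17%.
Line C: aluminium → 03.01; in bars → 03.01.02; cold-drawn → 03.01.02.03. Scheduled 11%. Osteria agreement on 03.01: CTH not met; Osteria agreement on 03.02.02.03: 03.01.02.03 not covered. → 11%.
Sum: 12% + 17% + 11% = 40%.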